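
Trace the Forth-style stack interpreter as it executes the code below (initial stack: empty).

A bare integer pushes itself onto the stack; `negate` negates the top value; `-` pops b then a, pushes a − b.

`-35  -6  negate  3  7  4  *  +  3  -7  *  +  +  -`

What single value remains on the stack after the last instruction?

-35     [-35]
-6      [-35, -6]
negate  [-35, 6]
3       [-35, 6, 3]
7       [-35, 6, 3, 7]
4       [-35, 6, 3, 7, 4]
*       [-35, 6, 3, 28]
+       [-35, 6, 31]
3       [-35, 6, 31, 3]
-7      [-35, 6, 31, 3, -7]
*       [-35, 6, 31, -21]
+       [-35, 6, 10]
+       [-35, 16]
-       [-51]

-51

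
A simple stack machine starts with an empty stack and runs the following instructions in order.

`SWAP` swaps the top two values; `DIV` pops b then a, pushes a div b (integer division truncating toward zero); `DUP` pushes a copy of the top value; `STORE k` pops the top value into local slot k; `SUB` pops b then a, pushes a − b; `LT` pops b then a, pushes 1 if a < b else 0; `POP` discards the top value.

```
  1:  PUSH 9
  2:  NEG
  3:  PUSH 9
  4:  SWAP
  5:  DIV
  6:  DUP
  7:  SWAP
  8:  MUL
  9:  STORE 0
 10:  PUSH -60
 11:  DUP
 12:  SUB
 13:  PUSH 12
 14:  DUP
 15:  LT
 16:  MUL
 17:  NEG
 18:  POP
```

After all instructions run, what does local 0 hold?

PUSH 9   : [9]
NEG      : [-9]
PUSH 9   : [-9, 9]
SWAP     : [9, -9]
DIV      : [-1]
DUP      : [-1, -1]
SWAP     : [-1, -1]
MUL      : [1]
STORE 0  : []
PUSH -60 : [-60]
DUP      : [-60, -60]
SUB      : [0]
PUSH 12  : [0, 12]
DUP      : [0, 12, 12]
LT       : [0, 0]
MUL      : [0]
NEG      : [0]
POP      : []

1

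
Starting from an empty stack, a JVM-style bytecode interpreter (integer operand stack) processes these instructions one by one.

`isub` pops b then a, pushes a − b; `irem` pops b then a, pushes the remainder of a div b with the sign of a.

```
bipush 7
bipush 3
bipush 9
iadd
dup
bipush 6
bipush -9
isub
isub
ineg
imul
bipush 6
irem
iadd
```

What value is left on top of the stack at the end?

7

bipush 7  : [7]
bipush 3  : [7, 3]
bipush 9  : [7, 3, 9]
iadd      : [7, 12]
dup       : [7, 12, 12]
bipush 6  : [7, 12, 12, 6]
bipush -9 : [7, 12, 12, 6, -9]
isub      : [7, 12, 12, 15]
isub      : [7, 12, -3]
ineg      : [7, 12, 3]
imul      : [7, 36]
bipush 6  : [7, 36, 6]
irem      : [7, 0]
iadd      : [7]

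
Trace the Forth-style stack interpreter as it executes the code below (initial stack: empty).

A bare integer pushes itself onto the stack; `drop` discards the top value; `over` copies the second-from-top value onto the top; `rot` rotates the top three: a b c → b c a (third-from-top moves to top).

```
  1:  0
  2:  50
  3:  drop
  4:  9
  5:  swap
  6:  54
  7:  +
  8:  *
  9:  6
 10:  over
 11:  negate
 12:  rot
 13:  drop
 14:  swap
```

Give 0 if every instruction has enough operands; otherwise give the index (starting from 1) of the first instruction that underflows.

0      → [0]
50     → [0, 50]
drop   → [0]
9      → [0, 9]
swap   → [9, 0]
54     → [9, 0, 54]
+      → [9, 54]
*      → [486]
6      → [486, 6]
over   → [486, 6, 486]
negate → [486, 6, -486]
rot    → [6, -486, 486]
drop   → [6, -486]
swap   → [-486, 6]

0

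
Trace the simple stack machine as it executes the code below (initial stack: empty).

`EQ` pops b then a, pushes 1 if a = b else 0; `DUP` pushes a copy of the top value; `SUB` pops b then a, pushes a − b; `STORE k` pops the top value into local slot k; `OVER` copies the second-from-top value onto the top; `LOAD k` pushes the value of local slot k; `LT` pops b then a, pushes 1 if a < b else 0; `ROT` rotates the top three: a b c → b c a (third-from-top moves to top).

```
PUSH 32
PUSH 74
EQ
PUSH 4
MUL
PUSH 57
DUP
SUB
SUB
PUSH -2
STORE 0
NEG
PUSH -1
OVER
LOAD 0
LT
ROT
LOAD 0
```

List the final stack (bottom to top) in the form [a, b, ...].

[-1, 0, 0, -2]

PUSH 32 -> 32
PUSH 74 -> 32 74
EQ      -> 0
PUSH 4  -> 0 4
MUL     -> 0
PUSH 57 -> 0 57
DUP     -> 0 57 57
SUB     -> 0 0
SUB     -> 0
PUSH -2 -> 0 -2
STORE 0 -> 0
NEG     -> 0
PUSH -1 -> 0 -1
OVER    -> 0 -1 0
LOAD 0  -> 0 -1 0 -2
LT      -> 0 -1 0
ROT     -> -1 0 0
LOAD 0  -> -1 0 0 -2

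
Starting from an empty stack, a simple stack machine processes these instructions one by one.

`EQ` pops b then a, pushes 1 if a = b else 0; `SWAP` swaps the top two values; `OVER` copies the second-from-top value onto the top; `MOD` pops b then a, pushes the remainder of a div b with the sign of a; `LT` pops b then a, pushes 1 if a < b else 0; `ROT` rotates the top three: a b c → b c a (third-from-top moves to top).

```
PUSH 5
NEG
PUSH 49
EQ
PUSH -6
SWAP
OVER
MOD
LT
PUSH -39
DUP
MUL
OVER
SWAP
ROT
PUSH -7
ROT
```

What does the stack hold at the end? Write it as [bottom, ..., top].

[1, 1, -7, 1521]

PUSH 5    [5]
NEG       [-5]
PUSH 49   [-5, 49]
EQ        [0]
PUSH -6   [0, -6]
SWAP      [-6, 0]
OVER      [-6, 0, -6]
MOD       [-6, 0]
LT        [1]
PUSH -39  [1, -39]
DUP       [1, -39, -39]
MUL       [1, 1521]
OVER      [1, 1521, 1]
SWAP      [1, 1, 1521]
ROT       [1, 1521, 1]
PUSH -7   [1, 1521, 1, -7]
ROT       [1, 1, -7, 1521]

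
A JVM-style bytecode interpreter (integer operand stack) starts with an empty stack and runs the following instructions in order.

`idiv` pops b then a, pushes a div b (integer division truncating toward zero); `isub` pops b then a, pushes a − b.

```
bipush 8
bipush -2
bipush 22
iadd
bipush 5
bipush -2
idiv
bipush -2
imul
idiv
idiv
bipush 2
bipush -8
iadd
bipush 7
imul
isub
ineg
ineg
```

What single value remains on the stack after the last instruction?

bipush 8   8
bipush -2  8 -2
bipush 22  8 -2 22
iadd       8 20
bipush 5   8 20 5
bipush -2  8 20 5 -2
idiv       8 20 -2
bipush -2  8 20 -2 -2
imul       8 20 4
idiv       8 5
idiv       1
bipush 2   1 2
bipush -8  1 2 -8
iadd       1 -6
bipush 7   1 -6 7
imul       1 -42
isub       43
ineg       -43
ineg       43

43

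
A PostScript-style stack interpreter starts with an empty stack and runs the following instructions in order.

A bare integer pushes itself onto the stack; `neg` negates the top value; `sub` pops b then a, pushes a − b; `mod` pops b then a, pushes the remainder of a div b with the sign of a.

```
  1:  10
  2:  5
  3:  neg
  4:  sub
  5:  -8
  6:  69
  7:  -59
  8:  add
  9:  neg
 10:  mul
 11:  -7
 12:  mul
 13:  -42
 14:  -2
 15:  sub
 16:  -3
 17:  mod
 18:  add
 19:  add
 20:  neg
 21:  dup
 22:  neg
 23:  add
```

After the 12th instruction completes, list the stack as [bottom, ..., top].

10  -> 10
5   -> 10 5
neg -> 10 -5
sub -> 15
-8  -> 15 -8
69  -> 15 -8 69
-59 -> 15 -8 69 -59
add -> 15 -8 10
neg -> 15 -8 -10
mul -> 15 80
-7  -> 15 80 -7
mul -> 15 -560

[15, -560]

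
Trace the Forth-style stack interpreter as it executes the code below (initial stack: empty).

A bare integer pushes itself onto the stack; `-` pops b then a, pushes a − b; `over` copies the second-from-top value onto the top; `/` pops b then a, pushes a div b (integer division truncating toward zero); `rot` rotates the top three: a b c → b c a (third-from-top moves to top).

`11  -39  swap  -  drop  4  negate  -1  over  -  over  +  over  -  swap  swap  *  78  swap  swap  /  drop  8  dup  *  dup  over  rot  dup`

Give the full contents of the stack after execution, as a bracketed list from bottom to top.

11     : 11
-39    : 11 -39
swap   : -39 11
-      : -50
drop   : (empty)
4      : 4
negate : -4
-1     : -4 -1
over   : -4 -1 -4
-      : -4 3
over   : -4 3 -4
+      : -4 -1
over   : -4 -1 -4
-      : -4 3
swap   : 3 -4
swap   : -4 3
*      : -12
78     : -12 78
swap   : 78 -12
swap   : -12 78
/      : 0
drop   : (empty)
8      : 8
dup    : 8 8
*      : 64
dup    : 64 64
over   : 64 64 64
rot    : 64 64 64
dup    : 64 64 64 64

[64, 64, 64, 64]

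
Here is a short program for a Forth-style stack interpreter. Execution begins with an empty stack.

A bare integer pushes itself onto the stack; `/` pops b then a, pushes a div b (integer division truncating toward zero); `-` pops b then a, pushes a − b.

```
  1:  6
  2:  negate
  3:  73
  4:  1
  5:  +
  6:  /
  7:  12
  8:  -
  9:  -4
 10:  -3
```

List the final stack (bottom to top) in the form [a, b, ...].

[-12, -4, -3]

6      -> 6
negate -> -6
73     -> -6 73
1      -> -6 73 1
+      -> -6 74
/      -> 0
12     -> 0 12
-      -> -12
-4     -> -12 -4
-3     -> -12 -4 -3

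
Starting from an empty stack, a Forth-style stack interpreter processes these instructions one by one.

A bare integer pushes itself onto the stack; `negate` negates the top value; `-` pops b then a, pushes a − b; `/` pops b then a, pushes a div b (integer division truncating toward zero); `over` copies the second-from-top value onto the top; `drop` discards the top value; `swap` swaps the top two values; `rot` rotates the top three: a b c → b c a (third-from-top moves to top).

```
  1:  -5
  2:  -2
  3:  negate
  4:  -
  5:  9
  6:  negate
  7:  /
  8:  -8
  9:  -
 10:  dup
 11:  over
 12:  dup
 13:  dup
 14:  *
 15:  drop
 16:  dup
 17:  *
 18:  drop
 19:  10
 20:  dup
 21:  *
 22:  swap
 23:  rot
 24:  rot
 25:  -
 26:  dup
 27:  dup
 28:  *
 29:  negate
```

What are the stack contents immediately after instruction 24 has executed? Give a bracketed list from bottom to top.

-5     -> -5
-2     -> -5 -2
negate -> -5 2
-      -> -7
9      -> -7 9
negate -> -7 -9
/      -> 0
-8     -> 0 -8
-      -> 8
dup    -> 8 8
over   -> 8 8 8
dup    -> 8 8 8 8
dup    -> 8 8 8 8 8
*      -> 8 8 8 64
drop   -> 8 8 8
dup    -> 8 8 8 8
*      -> 8 8 64
drop   -> 8 8
10     -> 8 8 10
dup    -> 8 8 10 10
*      -> 8 8 100
swap   -> 8 100 8
rot    -> 100 8 8
rot    -> 8 8 100

[8, 8, 100]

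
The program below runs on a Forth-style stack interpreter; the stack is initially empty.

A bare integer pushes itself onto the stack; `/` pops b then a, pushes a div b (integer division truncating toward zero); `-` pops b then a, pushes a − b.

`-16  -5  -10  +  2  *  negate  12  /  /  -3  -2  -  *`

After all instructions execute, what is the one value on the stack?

8

-16    : -16
-5     : -16 -5
-10    : -16 -5 -10
+      : -16 -15
2      : -16 -15 2
*      : -16 -30
negate : -16 30
12     : -16 30 12
/      : -16 2
/      : -8
-3     : -8 -3
-2     : -8 -3 -2
-      : -8 -1
*      : 8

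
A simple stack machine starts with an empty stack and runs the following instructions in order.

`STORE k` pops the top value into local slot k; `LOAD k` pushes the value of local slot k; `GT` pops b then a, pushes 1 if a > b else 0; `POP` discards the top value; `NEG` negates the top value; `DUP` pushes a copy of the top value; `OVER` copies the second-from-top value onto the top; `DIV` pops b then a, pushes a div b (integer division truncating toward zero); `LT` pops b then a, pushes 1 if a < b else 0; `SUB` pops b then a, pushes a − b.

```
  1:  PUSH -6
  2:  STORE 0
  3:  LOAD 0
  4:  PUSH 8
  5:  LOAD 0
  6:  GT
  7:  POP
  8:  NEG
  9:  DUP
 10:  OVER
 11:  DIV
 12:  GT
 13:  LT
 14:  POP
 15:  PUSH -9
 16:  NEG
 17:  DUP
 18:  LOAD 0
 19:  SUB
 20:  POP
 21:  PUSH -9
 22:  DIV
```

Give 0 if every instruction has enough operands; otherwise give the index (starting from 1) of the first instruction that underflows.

13

PUSH -6 : [-6]
STORE 0 : []
LOAD 0  : [-6]
PUSH 8  : [-6, 8]
LOAD 0  : [-6, 8, -6]
GT      : [-6, 1]
POP     : [-6]
NEG     : [6]
DUP     : [6, 6]
OVER    : [6, 6, 6]
DIV     : [6, 1]
GT      : [1]
LT  — needs 2 operands, stack has 1 → underflow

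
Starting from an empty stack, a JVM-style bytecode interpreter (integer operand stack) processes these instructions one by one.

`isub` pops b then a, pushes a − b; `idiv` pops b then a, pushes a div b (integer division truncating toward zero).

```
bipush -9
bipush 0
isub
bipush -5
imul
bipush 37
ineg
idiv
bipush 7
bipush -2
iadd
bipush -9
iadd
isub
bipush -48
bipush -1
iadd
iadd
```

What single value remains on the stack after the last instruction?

-46

bipush -9  → -9
bipush 0   → -9 0
isub       → -9
bipush -5  → -9 -5
imul       → 45
bipush 37  → 45 37
ineg       → 45 -37
idiv       → -1
bipush 7   → -1 7
bipush -2  → -1 7 -2
iadd       → -1 5
bipush -9  → -1 5 -9
iadd       → -1 -4
isub       → 3
bipush -48 → 3 -48
bipush -1  → 3 -48 -1
iadd       → 3 -49
iadd       → -46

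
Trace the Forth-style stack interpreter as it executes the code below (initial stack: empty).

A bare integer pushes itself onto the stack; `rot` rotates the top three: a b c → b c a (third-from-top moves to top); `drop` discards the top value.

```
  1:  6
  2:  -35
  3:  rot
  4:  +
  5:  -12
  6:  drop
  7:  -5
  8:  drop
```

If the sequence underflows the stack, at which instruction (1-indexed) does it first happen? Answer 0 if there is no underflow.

3

6    [6]
-35  [6, -35]
rot  — needs 3 operands, stack has 2 → underflow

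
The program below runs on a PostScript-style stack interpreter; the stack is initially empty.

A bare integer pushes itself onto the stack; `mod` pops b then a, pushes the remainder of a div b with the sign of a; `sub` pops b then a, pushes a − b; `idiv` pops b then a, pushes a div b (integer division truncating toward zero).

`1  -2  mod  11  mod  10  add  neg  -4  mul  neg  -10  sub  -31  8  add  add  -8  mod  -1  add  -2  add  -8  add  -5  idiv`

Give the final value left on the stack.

1    → [1]
-2   → [1, -2]
mod  → [1]
11   → [1, 11]
mod  → [1]
10   → [1, 10]
add  → [11]
neg  → [-11]
-4   → [-11, -4]
mul  → [44]
neg  → [-44]
-10  → [-44, -10]
sub  → [-34]
-31  → [-34, -31]
8    → [-34, -31, 8]
add  → [-34, -23]
add  → [-57]
-8   → [-57, -8]
mod  → [-1]
-1   → [-1, -1]
add  → [-2]
-2   → [-2, -2]
add  → [-4]
-8   → [-4, -8]
add  → [-12]
-5   → [-12, -5]
idiv → [2]

2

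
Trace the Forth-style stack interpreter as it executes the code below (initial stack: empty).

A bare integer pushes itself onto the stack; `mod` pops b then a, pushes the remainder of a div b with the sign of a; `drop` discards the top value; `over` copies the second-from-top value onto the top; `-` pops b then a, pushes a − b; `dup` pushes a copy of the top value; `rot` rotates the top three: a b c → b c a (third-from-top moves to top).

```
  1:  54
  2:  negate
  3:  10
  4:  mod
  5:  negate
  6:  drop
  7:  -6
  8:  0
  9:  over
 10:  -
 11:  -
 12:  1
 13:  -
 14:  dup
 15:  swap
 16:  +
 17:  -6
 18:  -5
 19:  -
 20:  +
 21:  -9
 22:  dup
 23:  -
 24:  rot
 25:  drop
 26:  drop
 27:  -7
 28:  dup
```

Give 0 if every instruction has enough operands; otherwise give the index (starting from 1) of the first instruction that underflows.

54     → 54
negate → -54
10     → -54 10
mod    → -4
negate → 4
drop   → (empty)
-6     → -6
0      → -6 0
over   → -6 0 -6
-      → -6 6
-      → -12
1      → -12 1
-      → -13
dup    → -13 -13
swap   → -13 -13
+      → -26
-6     → -26 -6
-5     → -26 -6 -5
-      → -26 -1
+      → -27
-9     → -27 -9
dup    → -27 -9 -9
-      → -27 0
rot  — needs 3 operands, stack has 2 → underflow

24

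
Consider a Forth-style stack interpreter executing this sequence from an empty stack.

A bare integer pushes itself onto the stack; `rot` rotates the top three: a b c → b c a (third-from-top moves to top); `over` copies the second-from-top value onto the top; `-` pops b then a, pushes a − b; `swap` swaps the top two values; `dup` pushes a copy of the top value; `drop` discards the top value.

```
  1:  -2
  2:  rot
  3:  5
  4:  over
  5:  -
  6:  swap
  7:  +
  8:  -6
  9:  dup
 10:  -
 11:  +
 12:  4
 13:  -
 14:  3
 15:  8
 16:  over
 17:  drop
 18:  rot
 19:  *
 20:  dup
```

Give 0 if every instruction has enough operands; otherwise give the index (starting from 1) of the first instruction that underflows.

-2 : -2
rot  — needs 3 operands, stack has 1 → underflow

2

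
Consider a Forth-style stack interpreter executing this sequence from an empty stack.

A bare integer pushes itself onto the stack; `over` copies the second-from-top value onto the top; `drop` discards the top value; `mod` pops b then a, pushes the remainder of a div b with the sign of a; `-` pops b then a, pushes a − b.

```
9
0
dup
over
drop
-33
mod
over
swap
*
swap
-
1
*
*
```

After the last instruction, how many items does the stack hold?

1

9    -> [9]
0    -> [9, 0]
dup  -> [9, 0, 0]
over -> [9, 0, 0, 0]
drop -> [9, 0, 0]
-33  -> [9, 0, 0, -33]
mod  -> [9, 0, 0]
over -> [9, 0, 0, 0]
swap -> [9, 0, 0, 0]
*    -> [9, 0, 0]
swap -> [9, 0, 0]
-    -> [9, 0]
1    -> [9, 0, 1]
*    -> [9, 0]
*    -> [0]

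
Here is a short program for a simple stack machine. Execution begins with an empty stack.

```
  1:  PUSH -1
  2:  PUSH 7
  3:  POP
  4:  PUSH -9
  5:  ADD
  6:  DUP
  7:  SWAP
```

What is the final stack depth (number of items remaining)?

PUSH -1  -1
PUSH 7   -1 7
POP      -1
PUSH -9  -1 -9
ADD      -10
DUP      -10 -10
SWAP     -10 -10

2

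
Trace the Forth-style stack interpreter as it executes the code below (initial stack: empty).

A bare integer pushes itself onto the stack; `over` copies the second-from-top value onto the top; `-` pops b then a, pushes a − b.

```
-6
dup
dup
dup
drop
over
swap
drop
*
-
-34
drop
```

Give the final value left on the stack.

-42

-6   -> -6
dup  -> -6 -6
dup  -> -6 -6 -6
dup  -> -6 -6 -6 -6
drop -> -6 -6 -6
over -> -6 -6 -6 -6
swap -> -6 -6 -6 -6
drop -> -6 -6 -6
*    -> -6 36
-    -> -42
-34  -> -42 -34
drop -> -42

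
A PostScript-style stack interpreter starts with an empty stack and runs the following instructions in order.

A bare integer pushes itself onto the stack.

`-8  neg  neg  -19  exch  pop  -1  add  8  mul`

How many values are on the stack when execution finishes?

1

-8    [-8]
neg   [8]
neg   [-8]
-19   [-8, -19]
exch  [-19, -8]
pop   [-19]
-1    [-19, -1]
add   [-20]
8     [-20, 8]
mul   [-160]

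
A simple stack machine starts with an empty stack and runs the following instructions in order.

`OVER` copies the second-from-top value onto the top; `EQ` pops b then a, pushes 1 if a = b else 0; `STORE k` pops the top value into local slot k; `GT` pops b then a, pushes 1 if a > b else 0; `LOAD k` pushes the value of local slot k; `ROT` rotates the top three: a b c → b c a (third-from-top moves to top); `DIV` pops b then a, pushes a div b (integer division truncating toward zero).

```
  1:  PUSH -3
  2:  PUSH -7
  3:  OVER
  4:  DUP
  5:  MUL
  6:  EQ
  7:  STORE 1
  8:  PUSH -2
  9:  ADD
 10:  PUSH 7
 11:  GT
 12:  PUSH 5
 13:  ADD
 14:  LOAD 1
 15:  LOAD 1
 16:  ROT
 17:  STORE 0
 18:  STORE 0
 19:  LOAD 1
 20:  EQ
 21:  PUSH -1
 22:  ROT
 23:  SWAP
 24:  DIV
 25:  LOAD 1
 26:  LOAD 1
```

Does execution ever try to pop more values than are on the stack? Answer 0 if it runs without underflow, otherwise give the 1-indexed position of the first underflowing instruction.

PUSH -3 → [-3]
PUSH -7 → [-3, -7]
OVER    → [-3, -7, -3]
DUP     → [-3, -7, -3, -3]
MUL     → [-3, -7, 9]
EQ      → [-3, 0]
STORE 1 → [-3]
PUSH -2 → [-3, -2]
ADD     → [-5]
PUSH 7  → [-5, 7]
GT      → [0]
PUSH 5  → [0, 5]
ADD     → [5]
LOAD 1  → [5, 0]
LOAD 1  → [5, 0, 0]
ROT     → [0, 0, 5]
STORE 0 → [0, 0]
STORE 0 → [0]
LOAD 1  → [0, 0]
EQ      → [1]
PUSH -1 → [1, -1]
ROT  — needs 3 operands, stack has 2 → underflow

22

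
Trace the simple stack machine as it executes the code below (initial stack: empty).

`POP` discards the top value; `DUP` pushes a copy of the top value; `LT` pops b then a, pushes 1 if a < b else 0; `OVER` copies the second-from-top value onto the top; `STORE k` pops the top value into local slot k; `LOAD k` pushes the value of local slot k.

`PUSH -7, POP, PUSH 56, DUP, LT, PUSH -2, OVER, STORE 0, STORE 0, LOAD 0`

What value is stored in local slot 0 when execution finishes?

PUSH -7  [-7]
POP      []
PUSH 56  [56]
DUP      [56, 56]
LT       [0]
PUSH -2  [0, -2]
OVER     [0, -2, 0]
STORE 0  [0, -2]
STORE 0  [0]
LOAD 0   [0, -2]

-2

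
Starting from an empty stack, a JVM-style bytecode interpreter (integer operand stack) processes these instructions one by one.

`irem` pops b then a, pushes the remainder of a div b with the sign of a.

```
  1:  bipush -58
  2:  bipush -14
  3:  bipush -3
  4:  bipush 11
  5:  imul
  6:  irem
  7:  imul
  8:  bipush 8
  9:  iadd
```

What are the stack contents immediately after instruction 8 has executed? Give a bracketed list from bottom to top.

[812, 8]

bipush -58  -58
bipush -14  -58 -14
bipush -3   -58 -14 -3
bipush 11   -58 -14 -3 11
imul        -58 -14 -33
irem        -58 -14
imul        812
bipush 8    812 8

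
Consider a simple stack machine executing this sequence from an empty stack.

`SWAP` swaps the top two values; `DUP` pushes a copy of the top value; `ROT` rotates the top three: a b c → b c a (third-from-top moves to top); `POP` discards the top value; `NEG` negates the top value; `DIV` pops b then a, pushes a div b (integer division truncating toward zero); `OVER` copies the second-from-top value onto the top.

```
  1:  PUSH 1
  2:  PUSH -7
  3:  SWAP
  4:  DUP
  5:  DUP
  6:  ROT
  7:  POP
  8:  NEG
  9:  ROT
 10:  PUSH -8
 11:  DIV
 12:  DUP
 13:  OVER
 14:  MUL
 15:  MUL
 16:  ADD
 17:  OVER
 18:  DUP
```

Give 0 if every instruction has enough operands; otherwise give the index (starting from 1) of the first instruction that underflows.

0

PUSH 1   1
PUSH -7  1 -7
SWAP     -7 1
DUP      -7 1 1
DUP      -7 1 1 1
ROT      -7 1 1 1
POP      -7 1 1
NEG      -7 1 -1
ROT      1 -1 -7
PUSH -8  1 -1 -7 -8
DIV      1 -1 0
DUP      1 -1 0 0
OVER     1 -1 0 0 0
MUL      1 -1 0 0
MUL      1 -1 0
ADD      1 -1
OVER     1 -1 1
DUP      1 -1 1 1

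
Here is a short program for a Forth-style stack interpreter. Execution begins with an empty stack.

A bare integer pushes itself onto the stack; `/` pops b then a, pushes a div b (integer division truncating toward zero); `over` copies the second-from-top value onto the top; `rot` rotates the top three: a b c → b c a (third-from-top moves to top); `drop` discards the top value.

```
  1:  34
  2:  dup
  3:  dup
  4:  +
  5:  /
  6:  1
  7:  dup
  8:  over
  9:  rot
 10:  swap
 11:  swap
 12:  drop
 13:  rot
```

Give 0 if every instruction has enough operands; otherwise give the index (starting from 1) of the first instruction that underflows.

0

34   -> [34]
dup  -> [34, 34]
dup  -> [34, 34, 34]
+    -> [34, 68]
/    -> [0]
1    -> [0, 1]
dup  -> [0, 1, 1]
over -> [0, 1, 1, 1]
rot  -> [0, 1, 1, 1]
swap -> [0, 1, 1, 1]
swap -> [0, 1, 1, 1]
drop -> [0, 1, 1]
rot  -> [1, 1, 0]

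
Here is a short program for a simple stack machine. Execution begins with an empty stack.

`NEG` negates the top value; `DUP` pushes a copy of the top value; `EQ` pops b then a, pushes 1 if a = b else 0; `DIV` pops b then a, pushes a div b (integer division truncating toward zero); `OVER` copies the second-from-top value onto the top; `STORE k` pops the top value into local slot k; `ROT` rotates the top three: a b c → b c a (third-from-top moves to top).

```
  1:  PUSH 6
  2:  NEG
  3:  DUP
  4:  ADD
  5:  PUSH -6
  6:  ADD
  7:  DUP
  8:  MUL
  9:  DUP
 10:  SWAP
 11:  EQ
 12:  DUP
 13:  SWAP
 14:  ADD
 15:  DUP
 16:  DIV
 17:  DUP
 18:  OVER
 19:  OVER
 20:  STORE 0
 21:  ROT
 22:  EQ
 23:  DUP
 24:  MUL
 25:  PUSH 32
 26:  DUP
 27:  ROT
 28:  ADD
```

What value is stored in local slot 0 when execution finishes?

1

PUSH 6   6
NEG      -6
DUP      -6 -6
ADD      -12
PUSH -6  -12 -6
ADD      -18
DUP      -18 -18
MUL      324
DUP      324 324
SWAP     324 324
EQ       1
DUP      1 1
SWAP     1 1
ADD      2
DUP      2 2
DIV      1
DUP      1 1
OVER     1 1 1
OVER     1 1 1 1
STORE 0  1 1 1
ROT      1 1 1
EQ       1 1
DUP      1 1 1
MUL      1 1
PUSH 32  1 1 32
DUP      1 1 32 32
ROT      1 32 32 1
ADD      1 32 33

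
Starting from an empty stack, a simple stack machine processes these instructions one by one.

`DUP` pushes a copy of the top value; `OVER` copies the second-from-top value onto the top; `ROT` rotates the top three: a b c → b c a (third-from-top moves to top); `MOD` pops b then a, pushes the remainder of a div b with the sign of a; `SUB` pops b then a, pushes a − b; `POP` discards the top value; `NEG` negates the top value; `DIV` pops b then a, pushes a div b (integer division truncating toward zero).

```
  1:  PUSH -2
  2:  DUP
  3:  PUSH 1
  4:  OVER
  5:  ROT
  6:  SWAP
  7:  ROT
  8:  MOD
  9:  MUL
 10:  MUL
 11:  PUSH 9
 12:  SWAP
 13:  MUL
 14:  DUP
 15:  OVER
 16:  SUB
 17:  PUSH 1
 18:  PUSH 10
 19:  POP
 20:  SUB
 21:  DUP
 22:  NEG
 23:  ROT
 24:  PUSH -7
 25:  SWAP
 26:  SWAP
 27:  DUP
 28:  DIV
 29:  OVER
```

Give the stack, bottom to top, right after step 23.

[-1, 1, 0]

PUSH -2  [-2]
DUP      [-2, -2]
PUSH 1   [-2, -2, 1]
OVER     [-2, -2, 1, -2]
ROT      [-2, 1, -2, -2]
SWAP     [-2, 1, -2, -2]
ROT      [-2, -2, -2, 1]
MOD      [-2, -2, 0]
MUL      [-2, 0]
MUL      [0]
PUSH 9   [0, 9]
SWAP     [9, 0]
MUL      [0]
DUP      [0, 0]
OVER     [0, 0, 0]
SUB      [0, 0]
PUSH 1   [0, 0, 1]
PUSH 10  [0, 0, 1, 10]
POP      [0, 0, 1]
SUB      [0, -1]
DUP      [0, -1, -1]
NEG      [0, -1, 1]
ROT      [-1, 1, 0]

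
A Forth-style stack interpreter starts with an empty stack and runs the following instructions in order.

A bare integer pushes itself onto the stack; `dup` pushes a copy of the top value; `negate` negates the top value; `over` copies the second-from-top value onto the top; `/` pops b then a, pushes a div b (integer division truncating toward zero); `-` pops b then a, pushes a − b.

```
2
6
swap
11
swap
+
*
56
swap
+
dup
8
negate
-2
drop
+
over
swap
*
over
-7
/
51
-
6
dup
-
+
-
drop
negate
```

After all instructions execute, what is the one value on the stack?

2      -> [2]
6      -> [2, 6]
swap   -> [6, 2]
11     -> [6, 2, 11]
swap   -> [6, 11, 2]
+      -> [6, 13]
*      -> [78]
56     -> [78, 56]
swap   -> [56, 78]
+      -> [134]
dup    -> [134, 134]
8      -> [134, 134, 8]
negate -> [134, 134, -8]
-2     -> [134, 134, -8, -2]
drop   -> [134, 134, -8]
+      -> [134, 126]
over   -> [134, 126, 134]
swap   -> [134, 134, 126]
*      -> [134, 16884]
over   -> [134, 16884, 134]
-7     -> [134, 16884, 134, -7]
/      -> [134, 16884, -19]
51     -> [134, 16884, -19, 51]
-      -> [134, 16884, -70]
6      -> [134, 16884, -70, 6]
dup    -> [134, 16884, -70, 6, 6]
-      -> [134, 16884, -70, 0]
+      -> [134, 16884, -70]
-      -> [134, 16954]
drop   -> [134]
negate -> [-134]

-134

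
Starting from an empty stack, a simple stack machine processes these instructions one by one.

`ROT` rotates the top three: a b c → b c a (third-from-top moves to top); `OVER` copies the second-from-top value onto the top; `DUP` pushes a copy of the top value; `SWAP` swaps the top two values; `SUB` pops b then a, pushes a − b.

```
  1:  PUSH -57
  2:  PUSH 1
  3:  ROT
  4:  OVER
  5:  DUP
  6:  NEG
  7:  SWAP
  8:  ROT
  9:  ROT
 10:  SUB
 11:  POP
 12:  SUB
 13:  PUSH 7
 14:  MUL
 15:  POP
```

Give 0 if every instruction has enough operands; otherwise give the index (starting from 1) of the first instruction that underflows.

PUSH -57 -> [-57]
PUSH 1   -> [-57, 1]
ROT  — needs 3 operands, stack has 2 → underflow

3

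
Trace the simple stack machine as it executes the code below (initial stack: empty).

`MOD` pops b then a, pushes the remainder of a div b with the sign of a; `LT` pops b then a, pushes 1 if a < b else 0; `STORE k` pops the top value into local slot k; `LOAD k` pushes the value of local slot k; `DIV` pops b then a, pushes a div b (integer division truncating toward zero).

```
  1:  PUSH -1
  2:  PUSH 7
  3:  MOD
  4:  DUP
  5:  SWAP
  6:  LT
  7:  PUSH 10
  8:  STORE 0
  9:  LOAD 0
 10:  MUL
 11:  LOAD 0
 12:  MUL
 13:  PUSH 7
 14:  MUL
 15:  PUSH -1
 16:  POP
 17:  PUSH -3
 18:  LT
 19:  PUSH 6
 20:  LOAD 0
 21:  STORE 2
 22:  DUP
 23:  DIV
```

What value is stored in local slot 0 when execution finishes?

PUSH -1 → [-1]
PUSH 7  → [-1, 7]
MOD     → [-1]
DUP     → [-1, -1]
SWAP    → [-1, -1]
LT      → [0]
PUSH 10 → [0, 10]
STORE 0 → [0]
LOAD 0  → [0, 10]
MUL     → [0]
LOAD 0  → [0, 10]
MUL     → [0]
PUSH 7  → [0, 7]
MUL     → [0]
PUSH -1 → [0, -1]
POP     → [0]
PUSH -3 → [0, -3]
LT      → [0]
PUSH 6  → [0, 6]
LOAD 0  → [0, 6, 10]
STORE 2 → [0, 6]
DUP     → [0, 6, 6]
DIV     → [0, 1]

10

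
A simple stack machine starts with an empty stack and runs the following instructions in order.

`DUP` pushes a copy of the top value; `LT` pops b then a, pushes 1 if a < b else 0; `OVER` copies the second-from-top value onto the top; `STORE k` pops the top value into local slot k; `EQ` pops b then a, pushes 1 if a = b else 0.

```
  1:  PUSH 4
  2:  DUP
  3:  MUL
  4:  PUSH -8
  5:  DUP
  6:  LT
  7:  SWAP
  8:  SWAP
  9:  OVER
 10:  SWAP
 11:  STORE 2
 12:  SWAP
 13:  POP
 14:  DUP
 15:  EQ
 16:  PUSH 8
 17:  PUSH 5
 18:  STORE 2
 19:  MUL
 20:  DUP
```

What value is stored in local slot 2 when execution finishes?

5

PUSH 4  -> [4]
DUP     -> [4, 4]
MUL     -> [16]
PUSH -8 -> [16, -8]
DUP     -> [16, -8, -8]
LT      -> [16, 0]
SWAP    -> [0, 16]
SWAP    -> [16, 0]
OVER    -> [16, 0, 16]
SWAP    -> [16, 16, 0]
STORE 2 -> [16, 16]
SWAP    -> [16, 16]
POP     -> [16]
DUP     -> [16, 16]
EQ      -> [1]
PUSH 8  -> [1, 8]
PUSH 5  -> [1, 8, 5]
STORE 2 -> [1, 8]
MUL     -> [8]
DUP     -> [8, 8]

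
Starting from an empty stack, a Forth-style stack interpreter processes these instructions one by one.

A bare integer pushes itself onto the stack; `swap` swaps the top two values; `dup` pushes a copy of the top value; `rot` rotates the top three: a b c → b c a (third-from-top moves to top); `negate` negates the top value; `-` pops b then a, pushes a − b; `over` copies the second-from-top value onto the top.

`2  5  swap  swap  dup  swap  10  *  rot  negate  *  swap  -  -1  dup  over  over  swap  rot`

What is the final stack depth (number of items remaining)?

2      -> [2]
5      -> [2, 5]
swap   -> [5, 2]
swap   -> [2, 5]
dup    -> [2, 5, 5]
swap   -> [2, 5, 5]
10     -> [2, 5, 5, 10]
*      -> [2, 5, 50]
rot    -> [5, 50, 2]
negate -> [5, 50, -2]
*      -> [5, -100]
swap   -> [-100, 5]
-      -> [-105]
-1     -> [-105, -1]
dup    -> [-105, -1, -1]
over   -> [-105, -1, -1, -1]
over   -> [-105, -1, -1, -1, -1]
swap   -> [-105, -1, -1, -1, -1]
rot    -> [-105, -1, -1, -1, -1]

5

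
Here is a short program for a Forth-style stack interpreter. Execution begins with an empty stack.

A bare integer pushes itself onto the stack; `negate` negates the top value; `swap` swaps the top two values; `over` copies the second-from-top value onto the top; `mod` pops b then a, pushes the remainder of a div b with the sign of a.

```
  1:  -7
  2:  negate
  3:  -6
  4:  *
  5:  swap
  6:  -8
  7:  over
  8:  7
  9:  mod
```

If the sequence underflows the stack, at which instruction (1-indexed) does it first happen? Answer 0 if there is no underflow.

-7     -> [-7]
negate -> [7]
-6     -> [7, -6]
*      -> [-42]
swap  — needs 2 operands, stack has 1 → underflow

5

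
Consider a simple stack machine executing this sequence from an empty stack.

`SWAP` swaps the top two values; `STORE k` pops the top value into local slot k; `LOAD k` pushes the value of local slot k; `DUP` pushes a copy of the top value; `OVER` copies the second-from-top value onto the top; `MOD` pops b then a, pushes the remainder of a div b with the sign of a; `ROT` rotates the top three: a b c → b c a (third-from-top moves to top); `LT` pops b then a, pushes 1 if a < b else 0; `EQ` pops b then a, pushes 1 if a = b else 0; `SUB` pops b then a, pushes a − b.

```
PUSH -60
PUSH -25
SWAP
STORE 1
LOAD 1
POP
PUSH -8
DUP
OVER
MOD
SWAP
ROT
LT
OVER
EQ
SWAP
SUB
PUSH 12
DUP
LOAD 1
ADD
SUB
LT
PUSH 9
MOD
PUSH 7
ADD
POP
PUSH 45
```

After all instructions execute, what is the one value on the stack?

45

PUSH -60 : [-60]
PUSH -25 : [-60, -25]
SWAP     : [-25, -60]
STORE 1  : [-25]
LOAD 1   : [-25, -60]
POP      : [-25]
PUSH -8  : [-25, -8]
DUP      : [-25, -8, -8]
OVER     : [-25, -8, -8, -8]
MOD      : [-25, -8, 0]
SWAP     : [-25, 0, -8]
ROT      : [0, -8, -25]
LT       : [0, 0]
OVER     : [0, 0, 0]
EQ       : [0, 1]
SWAP     : [1, 0]
SUB      : [1]
PUSH 12  : [1, 12]
DUP      : [1, 12, 12]
LOAD 1   : [1, 12, 12, -60]
ADD      : [1, 12, -48]
SUB      : [1, 60]
LT       : [1]
PUSH 9   : [1, 9]
MOD      : [1]
PUSH 7   : [1, 7]
ADD      : [8]
POP      : []
PUSH 45  : [45]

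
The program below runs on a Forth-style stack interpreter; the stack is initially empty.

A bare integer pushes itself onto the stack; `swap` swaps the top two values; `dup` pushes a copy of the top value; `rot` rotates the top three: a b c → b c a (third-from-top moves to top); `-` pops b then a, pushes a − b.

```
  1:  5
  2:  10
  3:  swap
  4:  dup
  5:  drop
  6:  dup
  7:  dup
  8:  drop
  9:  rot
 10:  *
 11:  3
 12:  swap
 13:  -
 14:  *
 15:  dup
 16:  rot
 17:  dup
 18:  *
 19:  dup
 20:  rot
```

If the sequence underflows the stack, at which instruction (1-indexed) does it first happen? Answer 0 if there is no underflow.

5     5
10    5 10
swap  10 5
dup   10 5 5
drop  10 5
dup   10 5 5
dup   10 5 5 5
drop  10 5 5
rot   5 5 10
*     5 50
3     5 50 3
swap  5 3 50
-     5 -47
*     -235
dup   -235 -235
rot  — needs 3 operands, stack has 2 → underflow

16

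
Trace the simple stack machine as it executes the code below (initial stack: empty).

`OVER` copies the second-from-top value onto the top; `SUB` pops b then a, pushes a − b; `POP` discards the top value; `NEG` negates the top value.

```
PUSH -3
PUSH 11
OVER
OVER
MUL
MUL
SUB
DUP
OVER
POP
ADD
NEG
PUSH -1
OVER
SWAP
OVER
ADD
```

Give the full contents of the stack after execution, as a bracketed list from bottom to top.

[-720, -720, -721]

PUSH -3 : -3
PUSH 11 : -3 11
OVER    : -3 11 -3
OVER    : -3 11 -3 11
MUL     : -3 11 -33
MUL     : -3 -363
SUB     : 360
DUP     : 360 360
OVER    : 360 360 360
POP     : 360 360
ADD     : 720
NEG     : -720
PUSH -1 : -720 -1
OVER    : -720 -1 -720
SWAP    : -720 -720 -1
OVER    : -720 -720 -1 -720
ADD     : -720 -720 -721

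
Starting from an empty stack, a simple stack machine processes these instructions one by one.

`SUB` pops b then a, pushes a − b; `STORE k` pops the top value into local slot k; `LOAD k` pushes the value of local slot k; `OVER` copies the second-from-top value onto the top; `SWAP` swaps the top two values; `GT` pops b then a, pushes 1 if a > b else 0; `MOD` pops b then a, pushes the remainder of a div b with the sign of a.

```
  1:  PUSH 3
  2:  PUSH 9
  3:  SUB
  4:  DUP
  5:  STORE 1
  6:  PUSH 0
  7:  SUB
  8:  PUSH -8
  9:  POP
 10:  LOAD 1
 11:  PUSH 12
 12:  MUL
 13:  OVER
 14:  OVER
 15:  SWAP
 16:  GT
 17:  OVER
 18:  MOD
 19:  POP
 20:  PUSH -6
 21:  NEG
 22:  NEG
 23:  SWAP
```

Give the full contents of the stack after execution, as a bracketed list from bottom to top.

PUSH 3  → 3
PUSH 9  → 3 9
SUB     → -6
DUP     → -6 -6
STORE 1 → -6
PUSH 0  → -6 0
SUB     → -6
PUSH -8 → -6 -8
POP     → -6
LOAD 1  → -6 -6
PUSH 12 → -6 -6 12
MUL     → -6 -72
OVER    → -6 -72 -6
OVER    → -6 -72 -6 -72
SWAP    → -6 -72 -72 -6
GT      → -6 -72 0
OVER    → -6 -72 0 -72
MOD     → -6 -72 0
POP     → -6 -72
PUSH -6 → -6 -72 -6
NEG     → -6 -72 6
NEG     → -6 -72 -6
SWAP    → -6 -6 -72

[-6, -6, -72]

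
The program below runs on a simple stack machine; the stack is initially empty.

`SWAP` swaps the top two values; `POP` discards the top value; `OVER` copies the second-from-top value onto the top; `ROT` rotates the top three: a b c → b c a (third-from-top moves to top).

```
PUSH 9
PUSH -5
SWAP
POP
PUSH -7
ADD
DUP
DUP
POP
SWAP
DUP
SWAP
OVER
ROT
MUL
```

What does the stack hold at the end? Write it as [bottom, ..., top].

[-12, -12, 144]

PUSH 9  → 9
PUSH -5 → 9 -5
SWAP    → -5 9
POP     → -5
PUSH -7 → -5 -7
ADD     → -12
DUP     → -12 -12
DUP     → -12 -12 -12
POP     → -12 -12
SWAP    → -12 -12
DUP     → -12 -12 -12
SWAP    → -12 -12 -12
OVER    → -12 -12 -12 -12
ROT     → -12 -12 -12 -12
MUL     → -12 -12 144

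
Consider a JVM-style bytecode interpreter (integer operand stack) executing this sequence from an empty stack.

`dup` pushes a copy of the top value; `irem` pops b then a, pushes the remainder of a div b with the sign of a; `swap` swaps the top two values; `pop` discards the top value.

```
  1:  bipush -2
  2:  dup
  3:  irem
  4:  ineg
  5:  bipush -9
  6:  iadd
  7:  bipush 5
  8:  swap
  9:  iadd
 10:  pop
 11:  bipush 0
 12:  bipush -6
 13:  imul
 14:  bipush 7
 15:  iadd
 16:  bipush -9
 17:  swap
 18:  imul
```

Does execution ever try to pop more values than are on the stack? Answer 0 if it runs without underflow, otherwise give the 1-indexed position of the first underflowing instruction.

0

bipush -2 : [-2]
dup       : [-2, -2]
irem      : [0]
ineg      : [0]
bipush -9 : [0, -9]
iadd      : [-9]
bipush 5  : [-9, 5]
swap      : [5, -9]
iadd      : [-4]
pop       : []
bipush 0  : [0]
bipush -6 : [0, -6]
imul      : [0]
bipush 7  : [0, 7]
iadd      : [7]
bipush -9 : [7, -9]
swap      : [-9, 7]
imul      : [-63]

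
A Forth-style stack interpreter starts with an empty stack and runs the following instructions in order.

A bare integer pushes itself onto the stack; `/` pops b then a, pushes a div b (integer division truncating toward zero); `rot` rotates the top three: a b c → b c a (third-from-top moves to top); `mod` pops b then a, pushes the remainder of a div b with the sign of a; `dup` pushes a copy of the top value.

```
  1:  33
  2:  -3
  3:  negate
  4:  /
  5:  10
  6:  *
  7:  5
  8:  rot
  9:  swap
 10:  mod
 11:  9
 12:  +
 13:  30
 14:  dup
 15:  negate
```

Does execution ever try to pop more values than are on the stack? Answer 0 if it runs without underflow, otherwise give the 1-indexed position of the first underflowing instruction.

33     -> 33
-3     -> 33 -3
negate -> 33 3
/      -> 11
10     -> 11 10
*      -> 110
5      -> 110 5
rot  — needs 3 operands, stack has 2 → underflow

8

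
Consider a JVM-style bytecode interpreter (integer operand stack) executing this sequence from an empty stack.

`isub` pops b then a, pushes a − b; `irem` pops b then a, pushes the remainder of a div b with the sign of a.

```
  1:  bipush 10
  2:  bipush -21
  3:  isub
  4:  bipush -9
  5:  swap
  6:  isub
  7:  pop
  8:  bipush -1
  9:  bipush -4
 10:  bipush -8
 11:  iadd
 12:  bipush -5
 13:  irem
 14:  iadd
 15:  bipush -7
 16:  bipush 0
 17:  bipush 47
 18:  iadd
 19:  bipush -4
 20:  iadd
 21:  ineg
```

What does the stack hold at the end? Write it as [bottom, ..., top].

[-3, -7, -43]

bipush 10   10
bipush -21  10 -21
isub        31
bipush -9   31 -9
swap        -9 31
isub        -40
pop         (empty)
bipush -1   -1
bipush -4   -1 -4
bipush -8   -1 -4 -8
iadd        -1 -12
bipush -5   -1 -12 -5
irem        -1 -2
iadd        -3
bipush -7   -3 -7
bipush 0    -3 -7 0
bipush 47   -3 -7 0 47
iadd        -3 -7 47
bipush -4   -3 -7 47 -4
iadd        -3 -7 43
ineg        -3 -7 -43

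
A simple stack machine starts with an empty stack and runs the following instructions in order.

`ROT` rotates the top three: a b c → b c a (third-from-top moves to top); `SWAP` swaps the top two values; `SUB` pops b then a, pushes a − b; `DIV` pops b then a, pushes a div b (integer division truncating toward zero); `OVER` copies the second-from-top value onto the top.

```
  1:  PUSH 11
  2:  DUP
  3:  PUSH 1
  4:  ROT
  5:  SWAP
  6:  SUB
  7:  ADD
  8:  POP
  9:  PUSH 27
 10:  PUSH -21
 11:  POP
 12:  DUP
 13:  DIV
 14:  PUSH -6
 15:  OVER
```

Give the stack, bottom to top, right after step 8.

[]

PUSH 11 -> [11]
DUP     -> [11, 11]
PUSH 1  -> [11, 11, 1]
ROT     -> [11, 1, 11]
SWAP    -> [11, 11, 1]
SUB     -> [11, 10]
ADD     -> [21]
POP     -> []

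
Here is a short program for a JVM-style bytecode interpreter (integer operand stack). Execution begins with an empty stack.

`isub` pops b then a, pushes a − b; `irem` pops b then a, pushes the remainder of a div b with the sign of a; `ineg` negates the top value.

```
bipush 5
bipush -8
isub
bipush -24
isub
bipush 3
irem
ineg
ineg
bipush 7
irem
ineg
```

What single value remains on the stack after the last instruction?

bipush 5   -> [5]
bipush -8  -> [5, -8]
isub       -> [13]
bipush -24 -> [13, -24]
isub       -> [37]
bipush 3   -> [37, 3]
irem       -> [1]
ineg       -> [-1]
ineg       -> [1]
bipush 7   -> [1, 7]
irem       -> [1]
ineg       -> [-1]

-1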